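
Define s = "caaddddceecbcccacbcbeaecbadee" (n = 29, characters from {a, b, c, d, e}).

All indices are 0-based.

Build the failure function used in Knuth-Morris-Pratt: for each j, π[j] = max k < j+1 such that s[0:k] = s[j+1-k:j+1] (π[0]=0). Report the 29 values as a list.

[0, 0, 0, 0, 0, 0, 0, 1, 0, 0, 1, 0, 1, 1, 1, 2, 1, 0, 1, 0, 0, 0, 0, 1, 0, 0, 0, 0, 0]

π[0] = 0
j=1 s[j]='a': π[1]=0 (border '')
j=2 s[j]='a': π[2]=0 (border '')
j=3 s[j]='d': π[3]=0 (border '')
j=4 s[j]='d': π[4]=0 (border '')
j=5 s[j]='d': π[5]=0 (border '')
j=6 s[j]='d': π[6]=0 (border '')
j=7 s[j]='c': π[7]=1 (border 'c')
j=8 s[j]='e': k: 1→0; π[8]=0 (border '')
j=9 s[j]='e': π[9]=0 (border '')
j=10 s[j]='c': π[10]=1 (border 'c')
j=11 s[j]='b': k: 1→0; π[11]=0 (border '')
j=12 s[j]='c': π[12]=1 (border 'c')
j=13 s[j]='c': k: 1→0; π[13]=1 (border 'c')
j=14 s[j]='c': k: 1→0; π[14]=1 (border 'c')
j=15 s[j]='a': π[15]=2 (border 'ca')
j=16 s[j]='c': k: 2→0; π[16]=1 (border 'c')
j=17 s[j]='b': k: 1→0; π[17]=0 (border '')
j=18 s[j]='c': π[18]=1 (border 'c')
j=19 s[j]='b': k: 1→0; π[19]=0 (border '')
j=20 s[j]='e': π[20]=0 (border '')
j=21 s[j]='a': π[21]=0 (border '')
j=22 s[j]='e': π[22]=0 (border '')
j=23 s[j]='c': π[23]=1 (border 'c')
j=24 s[j]='b': k: 1→0; π[24]=0 (border '')
j=25 s[j]='a': π[25]=0 (border '')
j=26 s[j]='d': π[26]=0 (border '')
j=27 s[j]='e': π[27]=0 (border '')
j=28 s[j]='e': π[28]=0 (border '')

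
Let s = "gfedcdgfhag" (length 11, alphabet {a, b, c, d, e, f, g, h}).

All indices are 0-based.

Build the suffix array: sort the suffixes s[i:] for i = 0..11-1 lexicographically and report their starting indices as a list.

rank | idx | suffix
   0 |   9 | ag
   1 |   4 | cdgfhag
   2 |   3 | dcdgfhag
   3 |   5 | dgfhag
   4 |   2 | edcdgfhag
   5 |   1 | fedcdgfhag
   6 |   7 | fhag
   7 |  10 | g
   8 |   0 | gfedcdgfhag
   9 |   6 | gfhag
  10 |   8 | hag

[9, 4, 3, 5, 2, 1, 7, 10, 0, 6, 8]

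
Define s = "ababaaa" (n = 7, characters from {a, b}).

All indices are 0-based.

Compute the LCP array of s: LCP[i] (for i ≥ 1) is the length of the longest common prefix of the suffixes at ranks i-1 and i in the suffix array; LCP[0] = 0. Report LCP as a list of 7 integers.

[0, 1, 2, 1, 3, 0, 2]

rank→(start, suffix):
  0 → (6, 'a')
  1 → (5, 'aa')
  2 → (4, 'aaa')
  3 → (2, 'abaaa')
  4 → (0, 'ababaaa')
  5 → (3, 'baaa')
  6 → (1, 'babaaa')

SA = [6, 5, 4, 2, 0, 3, 1]
rank  pair      lcp
   1  s[6:],s[5:]  1  'a'
   2  s[5:],s[4:]  2  'aa'
   3  s[4:],s[2:]  1  'a'
   4  s[2:],s[0:]  3  'aba'
   5  s[0:],s[3:]  0  ''
   6  s[3:],s[1:]  2  'ba'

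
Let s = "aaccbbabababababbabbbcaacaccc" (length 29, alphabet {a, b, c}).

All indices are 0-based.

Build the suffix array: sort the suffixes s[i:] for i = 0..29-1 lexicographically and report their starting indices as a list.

[22, 0, 6, 8, 10, 12, 14, 17, 23, 1, 25, 5, 7, 9, 11, 13, 16, 4, 15, 18, 19, 20, 28, 21, 24, 3, 27, 2, 26]

sorted suffixes:
  #0 SA[0]=22  'aacaccc'
  #1 SA[1]=0  'aaccbbabababababbabbbcaacaccc'
  #2 SA[2]=6  'abababababbabbbcaacaccc'
  #3 SA[3]=8  'ababababbabbbcaacaccc'
  #4 SA[4]=10  'abababbabbbcaacaccc'
  #5 SA[5]=12  'ababbabbbcaacaccc'
  #6 SA[6]=14  'abbabbbcaacaccc'
  #7 SA[7]=17  'abbbcaacaccc'
  #8 SA[8]=23  'acaccc'
  #9 SA[9]=1  'accbbabababababbabbbcaacaccc'
  #10 SA[10]=25  'accc'
  #11 SA[11]=5  'babababababbabbbcaacaccc'
  #12 SA[12]=7  'bababababbabbbcaacaccc'
  #13 SA[13]=9  'babababbabbbcaacaccc'
  #14 SA[14]=11  'bababbabbbcaacaccc'
  #15 SA[15]=13  'babbabbbcaacaccc'
  #16 SA[16]=16  'babbbcaacaccc'
  #17 SA[17]=4  'bbabababababbabbbcaacaccc'
  #18 SA[18]=15  'bbabbbcaacaccc'
  #19 SA[19]=18  'bbbcaacaccc'
  #20 SA[20]=19  'bbcaacaccc'
  #21 SA[21]=20  'bcaacaccc'
  #22 SA[22]=28  'c'
  #23 SA[23]=21  'caacaccc'
  #24 SA[24]=24  'caccc'
  #25 SA[25]=3  'cbbabababababbabbbcaacaccc'
  #26 SA[26]=27  'cc'
  #27 SA[27]=2  'ccbbabababababbabbbcaacaccc'
  #28 SA[28]=26  'ccc'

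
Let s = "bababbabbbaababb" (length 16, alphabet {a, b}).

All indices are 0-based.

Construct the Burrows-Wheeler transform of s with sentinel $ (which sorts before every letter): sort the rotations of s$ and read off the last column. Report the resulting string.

bbabbbbbb$aababaa

rank  rotation           last
    0  $bababbabbbaababb  b
    1  aababb$bababbabbb  b
    2  ababb$bababbabbba  a
    3  ababbabbbaababb$b  b
    4  abb$bababbabbbaab  b
    5  abbabbbaababb$bab  b
    6  abbbaababb$bababb  b
    7  b$bababbabbbaabab  b
    8  baababb$bababbabb  b
    9  bababbabbbaababb$  $
   10  babb$bababbabbbaa  a
   11  babbabbbaababb$ba  a
   12  babbbaababb$babab  b
   13  bb$bababbabbbaaba  a
   14  bbaababb$bababbab  b
   15  bbabbbaababb$baba  a
   16  bbbaababb$bababba  a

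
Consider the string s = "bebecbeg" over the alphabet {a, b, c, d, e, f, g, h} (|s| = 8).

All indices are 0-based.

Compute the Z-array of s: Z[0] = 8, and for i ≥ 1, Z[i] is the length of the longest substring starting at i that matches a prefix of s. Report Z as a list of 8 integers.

Z[0]=8
i=1: outside box; Z[1]=0
i=2: outside box; Z[2]=2 scan→box=[2,4)
i=3: min(r-i=1, Z[1]=0)=0; Z[3]=0
i=4: outside box; Z[4]=0
i=5: outside box; Z[5]=2 scan→box=[5,7)
i=6: min(r-i=1, Z[1]=0)=0; Z[6]=0
i=7: outside box; Z[7]=0

[8, 0, 2, 0, 0, 2, 0, 0]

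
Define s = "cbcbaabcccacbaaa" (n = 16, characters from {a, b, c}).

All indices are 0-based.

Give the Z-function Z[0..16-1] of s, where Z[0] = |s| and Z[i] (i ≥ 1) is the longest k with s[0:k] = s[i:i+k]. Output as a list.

Z[0]=16
i=1: fresh scan; Z[1]=0
i=2: fresh scan; Z[2]=2 scan→box=[2,4)
i=3: min(r-i=1, Z[1]=0)=0; Z[3]=0
i=4: fresh scan; Z[4]=0
i=5: fresh scan; Z[5]=0
i=6: fresh scan; Z[6]=0
i=7: fresh scan; Z[7]=1 scan→box=[7,8)
i=8: fresh scan; Z[8]=1 scan→box=[8,9)
i=9: fresh scan; Z[9]=1 scan→box=[9,10)
i=10: fresh scan; Z[10]=0
i=11: fresh scan; Z[11]=2 scan→box=[11,13)
i=12: min(r-i=1, Z[1]=0)=0; Z[12]=0
i=13: fresh scan; Z[13]=0
i=14: fresh scan; Z[14]=0
i=15: fresh scan; Z[15]=0

[16, 0, 2, 0, 0, 0, 0, 1, 1, 1, 0, 2, 0, 0, 0, 0]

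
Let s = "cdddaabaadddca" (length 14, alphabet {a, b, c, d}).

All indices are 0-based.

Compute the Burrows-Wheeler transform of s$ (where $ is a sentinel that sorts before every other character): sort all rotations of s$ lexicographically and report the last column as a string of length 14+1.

acdbaaad$ddddca

rank  rotation         last
    0  $cdddaabaadddca  a
    1  a$cdddaabaadddc  c
    2  aabaadddca$cddd  d
    3  aadddca$cdddaab  b
    4  abaadddca$cddda  a
    5  adddca$cdddaaba  a
    6  baadddca$cdddaa  a
    7  ca$cdddaabaaddd  d
    8  cdddaabaadddca$  $
    9  daabaadddca$cdd  d
   10  dca$cdddaabaadd  d
   11  ddaabaadddca$cd  d
   12  ddca$cdddaabaad  d
   13  dddaabaadddca$c  c
   14  dddca$cdddaabaa  a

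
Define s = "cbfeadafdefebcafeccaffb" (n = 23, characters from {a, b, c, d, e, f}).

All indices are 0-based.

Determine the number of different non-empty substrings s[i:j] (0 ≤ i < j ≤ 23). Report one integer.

rank→(start, suffix):
  0 → (4, 'adafdefebcafeccaffb')
  1 → (6, 'afdefebcafeccaffb')
  2 → (14, 'afeccaffb')
  3 → (19, 'affb')
  4 → (22, 'b')
  5 → (12, 'bcafeccaffb')
  6 → (1, 'bfeadafdefebcafeccaffb')
  7 → (13, 'cafeccaffb')
  8 → (18, 'caffb')
  9 → (0, 'cbfeadafdefebcafeccaffb')
  10 → (17, 'ccaffb')
  11 → (5, 'dafdefebcafeccaffb')
  12 → (8, 'defebcafeccaffb')
  13 → (3, 'eadafdefebcafeccaffb')
  14 → (11, 'ebcafeccaffb')
  15 → (16, 'eccaffb')
  16 → (9, 'efebcafeccaffb')
  17 → (21, 'fb')
  18 → (7, 'fdefebcafeccaffb')
  19 → (2, 'feadafdefebcafeccaffb')
  20 → (10, 'febcafeccaffb')
  21 → (15, 'feccaffb')
  22 → (20, 'ffb')

SA = [4, 6, 14, 19, 22, 12, 1, 13, 18, 0, 17, 5, 8, 3, 11, 16, 9, 21, 7, 2, 10, 15, 20]
i: (SA[i-1],SA[i]) lcp shared
  1: (4,6) 1 'a'
  2: (6,14) 2 'af'
  3: (14,19) 2 'af'
  4: (19,22) 0 ''
  5: (22,12) 1 'b'
  6: (12,1) 1 'b'
  7: (1,13) 0 ''
  8: (13,18) 3 'caf'
  9: (18,0) 1 'c'
  10: (0,17) 1 'c'
  11: (17,5) 0 ''
  12: (5,8) 1 'd'
  13: (8,3) 0 ''
  14: (3,11) 1 'e'
  15: (11,16) 1 'e'
  16: (16,9) 1 'e'
  17: (9,21) 0 ''
  18: (21,7) 1 'f'
  19: (7,2) 1 'f'
  20: (2,10) 2 'fe'
  21: (10,15) 2 'fe'
  22: (15,20) 1 'f'

n(n+1)/2 = 23·24/2 = 276
Σ LCP = 0 + 1 + 2 + 2 + 0 + 1 + 1 + 0 + 3 + 1 + 1 + 0 + 1 + 0 + 1 + 1 + 1 + 0 + 1 + 1 + 2 + 2 + 1 = 23
distinct = 276 − 23 = 253

253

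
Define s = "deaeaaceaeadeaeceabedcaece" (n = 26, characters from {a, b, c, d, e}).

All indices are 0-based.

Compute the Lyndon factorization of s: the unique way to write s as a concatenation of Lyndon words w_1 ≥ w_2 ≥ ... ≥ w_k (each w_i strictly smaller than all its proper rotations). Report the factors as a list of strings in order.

emit factor 1: 'de' (i=0, period=2)
emit factor 2: 'ae' (i=2, period=2)
emit factor 3: 'aaceaeadeaeceabedcaece' (i=4, period=22)

["de", "ae", "aaceaeadeaeceabedcaece"]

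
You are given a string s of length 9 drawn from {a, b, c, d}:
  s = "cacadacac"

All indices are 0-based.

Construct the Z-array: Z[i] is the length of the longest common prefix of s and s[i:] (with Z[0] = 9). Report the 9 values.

[9, 0, 2, 0, 0, 0, 3, 0, 1]

Z[0]=9
i=1: fresh scan; Z[1]=0
i=2: fresh scan; Z[2]=2 grow→box=[2,4)
i=3: min(r-i=1, Z[1]=0)=0; Z[3]=0
i=4: fresh scan; Z[4]=0
i=5: fresh scan; Z[5]=0
i=6: fresh scan; Z[6]=3 grow→box=[6,9)
i=7: min(r-i=2, Z[1]=0)=0; Z[7]=0
i=8: min(r-i=1, Z[2]=2)=1; Z[8]=1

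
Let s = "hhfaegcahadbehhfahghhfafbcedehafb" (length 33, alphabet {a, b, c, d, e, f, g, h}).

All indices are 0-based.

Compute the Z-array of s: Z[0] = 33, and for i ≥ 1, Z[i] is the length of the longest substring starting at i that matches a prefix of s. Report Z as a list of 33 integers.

[33, 1, 0, 0, 0, 0, 0, 0, 1, 0, 0, 0, 0, 4, 1, 0, 0, 1, 0, 4, 1, 0, 0, 0, 0, 0, 0, 0, 0, 1, 0, 0, 0]

Z[0]=33
i=1: i≥r, start 0; Z[1]=1 scan→box=[1,2)
i=2: i≥r, start 0; Z[2]=0
i=3: i≥r, start 0; Z[3]=0
i=4: i≥r, start 0; Z[4]=0
i=5: i≥r, start 0; Z[5]=0
i=6: i≥r, start 0; Z[6]=0
i=7: i≥r, start 0; Z[7]=0
i=8: i≥r, start 0; Z[8]=1 scan→box=[8,9)
i=9: i≥r, start 0; Z[9]=0
i=10: i≥r, start 0; Z[10]=0
i=11: i≥r, start 0; Z[11]=0
i=12: i≥r, start 0; Z[12]=0
i=13: i≥r, start 0; Z[13]=4 scan→box=[13,17)
i=14: min(r-i=3, Z[1]=1)=1; Z[14]=1
i=15: min(r-i=2, Z[2]=0)=0; Z[15]=0
i=16: min(r-i=1, Z[3]=0)=0; Z[16]=0
i=17: i≥r, start 0; Z[17]=1 scan→box=[17,18)
i=18: i≥r, start 0; Z[18]=0
i=19: i≥r, start 0; Z[19]=4 scan→box=[19,23)
i=20: min(r-i=3, Z[1]=1)=1; Z[20]=1
i=21: min(r-i=2, Z[2]=0)=0; Z[21]=0
i=22: min(r-i=1, Z[3]=0)=0; Z[22]=0
i=23: i≥r, start 0; Z[23]=0
i=24: i≥r, start 0; Z[24]=0
i=25: i≥r, start 0; Z[25]=0
i=26: i≥r, start 0; Z[26]=0
i=27: i≥r, start 0; Z[27]=0
i=28: i≥r, start 0; Z[28]=0
i=29: i≥r, start 0; Z[29]=1 scan→box=[29,30)
i=30: i≥r, start 0; Z[30]=0
i=31: i≥r, start 0; Z[31]=0
i=32: i≥r, start 0; Z[32]=0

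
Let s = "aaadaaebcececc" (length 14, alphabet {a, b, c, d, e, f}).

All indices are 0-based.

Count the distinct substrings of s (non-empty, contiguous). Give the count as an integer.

91

sorted suffixes:
  #0 SA[0]=0  'aaadaaebcececc'
  #1 SA[1]=1  'aadaaebcececc'
  #2 SA[2]=4  'aaebcececc'
  #3 SA[3]=2  'adaaebcececc'
  #4 SA[4]=5  'aebcececc'
  #5 SA[5]=7  'bcececc'
  #6 SA[6]=13  'c'
  #7 SA[7]=12  'cc'
  #8 SA[8]=10  'cecc'
  #9 SA[9]=8  'cececc'
  #10 SA[10]=3  'daaebcececc'
  #11 SA[11]=6  'ebcececc'
  #12 SA[12]=11  'ecc'
  #13 SA[13]=9  'ececc'

SA = [0, 1, 4, 2, 5, 7, 13, 12, 10, 8, 3, 6, 11, 9]
[i] adj suffixes → lcp
  [1] 0/1 → 2 ('aa')
  [2] 1/4 → 2 ('aa')
  [3] 4/2 → 1 ('a')
  [4] 2/5 → 1 ('a')
  [5] 5/7 → 0 ('')
  [6] 7/13 → 0 ('')
  [7] 13/12 → 1 ('c')
  [8] 12/10 → 1 ('c')
  [9] 10/8 → 3 ('cec')
  [10] 8/3 → 0 ('')
  [11] 3/6 → 0 ('')
  [12] 6/11 → 1 ('e')
  [13] 11/9 → 2 ('ec')

n(n+1)/2 = 14·15/2 = 105
Σ LCP = 0 + 2 + 2 + 1 + 1 + 0 + 0 + 1 + 1 + 3 + 0 + 0 + 1 + 2 = 14
distinct = 105 − 14 = 91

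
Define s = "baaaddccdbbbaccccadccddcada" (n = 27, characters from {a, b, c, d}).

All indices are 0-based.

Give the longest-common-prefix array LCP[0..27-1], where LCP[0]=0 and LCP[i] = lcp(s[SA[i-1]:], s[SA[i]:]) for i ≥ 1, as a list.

[0, 1, 2, 1, 1, 2, 2, 0, 2, 1, 2, 0, 3, 1, 2, 3, 2, 3, 1, 2, 0, 1, 1, 2, 4, 1, 3]

sorted suffixes:
  #0 SA[0]=26  'a'
  #1 SA[1]=1  'aaaddccdbbbaccccadccddcada'
  #2 SA[2]=2  'aaddccdbbbaccccadccddcada'
  #3 SA[3]=12  'accccadccddcada'
  #4 SA[4]=24  'ada'
  #5 SA[5]=17  'adccddcada'
  #6 SA[6]=3  'addccdbbbaccccadccddcada'
  #7 SA[7]=0  'baaaddccdbbbaccccadccddcada'
  #8 SA[8]=11  'baccccadccddcada'
  #9 SA[9]=10  'bbaccccadccddcada'
  #10 SA[10]=9  'bbbaccccadccddcada'
  #11 SA[11]=23  'cada'
  #12 SA[12]=16  'cadccddcada'
  #13 SA[13]=15  'ccadccddcada'
  #14 SA[14]=14  'cccadccddcada'
  #15 SA[15]=13  'ccccadccddcada'
  #16 SA[16]=6  'ccdbbbaccccadccddcada'
  #17 SA[17]=19  'ccddcada'
  #18 SA[18]=7  'cdbbbaccccadccddcada'
  #19 SA[19]=20  'cddcada'
  #20 SA[20]=25  'da'
  #21 SA[21]=8  'dbbbaccccadccddcada'
  #22 SA[22]=22  'dcada'
  #23 SA[23]=5  'dccdbbbaccccadccddcada'
  #24 SA[24]=18  'dccddcada'
  #25 SA[25]=21  'ddcada'
  #26 SA[26]=4  'ddccdbbbaccccadccddcada'

SA = [26, 1, 2, 12, 24, 17, 3, 0, 11, 10, 9, 23, 16, 15, 14, 13, 6, 19, 7, 20, 25, 8, 22, 5, 18, 21, 4]
rank  pair      lcp
   1  s[26:],s[1:]  1  'a'
   2  s[1:],s[2:]  2  'aa'
   3  s[2:],s[12:]  1  'a'
   4  s[12:],s[24:]  1  'a'
   5  s[24:],s[17:]  2  'ad'
   6  s[17:],s[3:]  2  'ad'
   7  s[3:],s[0:]  0  ''
   8  s[0:],s[11:]  2  'ba'
   9  s[11:],s[10:]  1  'b'
  10  s[10:],s[9:]  2  'bb'
  11  s[9:],s[23:]  0  ''
  12  s[23:],s[16:]  3  'cad'
  13  s[16:],s[15:]  1  'c'
  14  s[15:],s[14:]  2  'cc'
  15  s[14:],s[13:]  3  'ccc'
  16  s[13:],s[6:]  2  'cc'
  17  s[6:],s[19:]  3  'ccd'
  18  s[19:],s[7:]  1  'c'
  19  s[7:],s[20:]  2  'cd'
  20  s[20:],s[25:]  0  ''
  21  s[25:],s[8:]  1  'd'
  22  s[8:],s[22:]  1  'd'
  23  s[22:],s[5:]  2  'dc'
  24  s[5:],s[18:]  4  'dccd'
  25  s[18:],s[21:]  1  'd'
  26  s[21:],s[4:]  3  'ddc'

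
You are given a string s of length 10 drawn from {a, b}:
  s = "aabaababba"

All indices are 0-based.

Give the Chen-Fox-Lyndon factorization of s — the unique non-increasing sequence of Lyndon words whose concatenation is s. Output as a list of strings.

emit factor 1: 'aabaababb' (i=0, period=9)
emit factor 2: 'a' (i=9, period=1)

["aabaababb", "a"]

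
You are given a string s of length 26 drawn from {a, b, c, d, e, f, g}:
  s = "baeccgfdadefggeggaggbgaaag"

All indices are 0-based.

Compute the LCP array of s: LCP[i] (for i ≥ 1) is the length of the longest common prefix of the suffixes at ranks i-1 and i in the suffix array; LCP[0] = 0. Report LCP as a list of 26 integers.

[0, 2, 1, 1, 1, 2, 0, 1, 0, 1, 0, 1, 0, 1, 1, 0, 1, 0, 1, 2, 1, 1, 1, 1, 2, 2]

rank | idx | suffix
   0 |  22 | aaag
   1 |  23 | aag
   2 |   8 | adefggeggaggbgaaag
   3 |   1 | aeccgfdadefggeggaggbgaaag
   4 |  24 | ag
   5 |  17 | aggbgaaag
   6 |   0 | baeccgfdadefggeggaggbgaaag
   7 |  20 | bgaaag
   8 |   3 | ccgfdadefggeggaggbgaaag
   9 |   4 | cgfdadefggeggaggbgaaag
  10 |   7 | dadefggeggaggbgaaag
  11 |   9 | defggeggaggbgaaag
  12 |   2 | eccgfdadefggeggaggbgaaag
  13 |  10 | efggeggaggbgaaag
  14 |  14 | eggaggbgaaag
  15 |   6 | fdadefggeggaggbgaaag
  16 |  11 | fggeggaggbgaaag
  17 |  25 | g
  18 |  21 | gaaag
  19 |  16 | gaggbgaaag
  20 |  19 | gbgaaag
  21 |  13 | geggaggbgaaag
  22 |   5 | gfdadefggeggaggbgaaag
  23 |  15 | ggaggbgaaag
  24 |  18 | ggbgaaag
  25 |  12 | ggeggaggbgaaag

SA = [22, 23, 8, 1, 24, 17, 0, 20, 3, 4, 7, 9, 2, 10, 14, 6, 11, 25, 21, 16, 19, 13, 5, 15, 18, 12]
[i] adj suffixes → lcp
  [1] 22/23 → 2 ('aa')
  [2] 23/8 → 1 ('a')
  [3] 8/1 → 1 ('a')
  [4] 1/24 → 1 ('a')
  [5] 24/17 → 2 ('ag')
  [6] 17/0 → 0 ('')
  [7] 0/20 → 1 ('b')
  [8] 20/3 → 0 ('')
  [9] 3/4 → 1 ('c')
  [10] 4/7 → 0 ('')
  [11] 7/9 → 1 ('d')
  [12] 9/2 → 0 ('')
  [13] 2/10 → 1 ('e')
  [14] 10/14 → 1 ('e')
  [15] 14/6 → 0 ('')
  [16] 6/11 → 1 ('f')
  [17] 11/25 → 0 ('')
  [18] 25/21 → 1 ('g')
  [19] 21/16 → 2 ('ga')
  [20] 16/19 → 1 ('g')
  [21] 19/13 → 1 ('g')
  [22] 13/5 → 1 ('g')
  [23] 5/15 → 1 ('g')
  [24] 15/18 → 2 ('gg')
  [25] 18/12 → 2 ('gg')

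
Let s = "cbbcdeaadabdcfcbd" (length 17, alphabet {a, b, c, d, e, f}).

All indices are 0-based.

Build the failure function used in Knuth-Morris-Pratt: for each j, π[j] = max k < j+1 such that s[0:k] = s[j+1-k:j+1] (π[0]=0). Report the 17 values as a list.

[0, 0, 0, 1, 0, 0, 0, 0, 0, 0, 0, 0, 1, 0, 1, 2, 0]

π[0] = 0
j=1 s[j]='b': π[1]=0 (border '')
j=2 s[j]='b': π[2]=0 (border '')
j=3 s[j]='c': π[3]=1 (border 'c')
j=4 s[j]='d': k: 1→0; π[4]=0 (border '')
j=5 s[j]='e': π[5]=0 (border '')
j=6 s[j]='a': π[6]=0 (border '')
j=7 s[j]='a': π[7]=0 (border '')
j=8 s[j]='d': π[8]=0 (border '')
j=9 s[j]='a': π[9]=0 (border '')
j=10 s[j]='b': π[10]=0 (border '')
j=11 s[j]='d': π[11]=0 (border '')
j=12 s[j]='c': π[12]=1 (border 'c')
j=13 s[j]='f': k: 1→0; π[13]=0 (border '')
j=14 s[j]='c': π[14]=1 (border 'c')
j=15 s[j]='b': π[15]=2 (border 'cb')
j=16 s[j]='d': k: 2→0; π[16]=0 (border '')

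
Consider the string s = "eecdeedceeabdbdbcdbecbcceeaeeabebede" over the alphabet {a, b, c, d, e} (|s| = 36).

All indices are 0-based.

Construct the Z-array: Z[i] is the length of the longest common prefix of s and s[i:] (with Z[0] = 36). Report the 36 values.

[36, 1, 0, 0, 2, 1, 0, 0, 2, 1, 0, 0, 0, 0, 0, 0, 0, 0, 0, 1, 0, 0, 0, 0, 2, 1, 0, 2, 1, 0, 0, 1, 0, 1, 0, 1]

Z[0]=36
i=1: i≥r, start 0; Z[1]=1 grow→box=[1,2)
i=2: i≥r, start 0; Z[2]=0
i=3: i≥r, start 0; Z[3]=0
i=4: i≥r, start 0; Z[4]=2 grow→box=[4,6)
i=5: min(r-i=1, Z[1]=1)=1; Z[5]=1
i=6: i≥r, start 0; Z[6]=0
i=7: i≥r, start 0; Z[7]=0
i=8: i≥r, start 0; Z[8]=2 grow→box=[8,10)
i=9: min(r-i=1, Z[1]=1)=1; Z[9]=1
i=10: i≥r, start 0; Z[10]=0
i=11: i≥r, start 0; Z[11]=0
i=12: i≥r, start 0; Z[12]=0
i=13: i≥r, start 0; Z[13]=0
i=14: i≥r, start 0; Z[14]=0
i=15: i≥r, start 0; Z[15]=0
i=16: i≥r, start 0; Z[16]=0
i=17: i≥r, start 0; Z[17]=0
i=18: i≥r, start 0; Z[18]=0
i=19: i≥r, start 0; Z[19]=1 grow→box=[19,20)
i=20: i≥r, start 0; Z[20]=0
i=21: i≥r, start 0; Z[21]=0
i=22: i≥r, start 0; Z[22]=0
i=23: i≥r, start 0; Z[23]=0
i=24: i≥r, start 0; Z[24]=2 grow→box=[24,26)
i=25: min(r-i=1, Z[1]=1)=1; Z[25]=1
i=26: i≥r, start 0; Z[26]=0
i=27: i≥r, start 0; Z[27]=2 grow→box=[27,29)
i=28: min(r-i=1, Z[1]=1)=1; Z[28]=1
i=29: i≥r, start 0; Z[29]=0
i=30: i≥r, start 0; Z[30]=0
i=31: i≥r, start 0; Z[31]=1 grow→box=[31,32)
i=32: i≥r, start 0; Z[32]=0
i=33: i≥r, start 0; Z[33]=1 grow→box=[33,34)
i=34: i≥r, start 0; Z[34]=0
i=35: i≥r, start 0; Z[35]=1 grow→box=[35,36)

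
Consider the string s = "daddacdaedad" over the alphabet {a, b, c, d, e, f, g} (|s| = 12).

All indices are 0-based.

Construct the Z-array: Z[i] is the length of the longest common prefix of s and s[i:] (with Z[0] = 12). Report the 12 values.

Z[0]=12
i=1: outside box; Z[1]=0
i=2: outside box; Z[2]=1 scan→box=[2,3)
i=3: outside box; Z[3]=2 scan→box=[3,5)
i=4: min(r-i=1, Z[1]=0)=0; Z[4]=0
i=5: outside box; Z[5]=0
i=6: outside box; Z[6]=2 scan→box=[6,8)
i=7: min(r-i=1, Z[1]=0)=0; Z[7]=0
i=8: outside box; Z[8]=0
i=9: outside box; Z[9]=3 scan→box=[9,12)
i=10: min(r-i=2, Z[1]=0)=0; Z[10]=0
i=11: min(r-i=1, Z[2]=1)=1; Z[11]=1

[12, 0, 1, 2, 0, 0, 2, 0, 0, 3, 0, 1]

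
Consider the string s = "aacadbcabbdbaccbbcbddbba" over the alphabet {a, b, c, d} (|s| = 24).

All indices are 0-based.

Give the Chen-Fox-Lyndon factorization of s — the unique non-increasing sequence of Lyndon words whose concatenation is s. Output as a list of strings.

emit factor 1: 'aacadbcabbdbaccbbcbddbb' (i=0, period=23)
emit factor 2: 'a' (i=23, period=1)

["aacadbcabbdbaccbbcbddbb", "a"]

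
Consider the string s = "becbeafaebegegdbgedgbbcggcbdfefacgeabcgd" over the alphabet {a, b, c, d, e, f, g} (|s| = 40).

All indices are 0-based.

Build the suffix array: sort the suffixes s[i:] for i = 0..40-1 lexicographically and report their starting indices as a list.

sorted suffixes:
  #0 SA[0]=35  'abcgd'
  #1 SA[1]=31  'acgeabcgd'
  #2 SA[2]=7  'aebegegdbgedgbbcggcbdfefacgeabcgd'
  #3 SA[3]=5  'afaebegegdbgedgbbcggcbdfefacgeabcgd'
  #4 SA[4]=20  'bbcggcbdfefacgeabcgd'
  #5 SA[5]=36  'bcgd'
  #6 SA[6]=21  'bcggcbdfefacgeabcgd'
  #7 SA[7]=26  'bdfefacgeabcgd'
  #8 SA[8]=3  'beafaebegegdbgedgbbcggcbdfefacgeabcgd'
  #9 SA[9]=0  'becbeafaebegegdbgedgbbcggcbdfefacgeabcgd'
  #10 SA[10]=9  'begegdbgedgbbcggcbdfefacgeabcgd'
  #11 SA[11]=15  'bgedgbbcggcbdfefacgeabcgd'
  #12 SA[12]=25  'cbdfefacgeabcgd'
  #13 SA[13]=2  'cbeafaebegegdbgedgbbcggcbdfefacgeabcgd'
  #14 SA[14]=37  'cgd'
  #15 SA[15]=32  'cgeabcgd'
  #16 SA[16]=22  'cggcbdfefacgeabcgd'
  #17 SA[17]=39  'd'
  #18 SA[18]=14  'dbgedgbbcggcbdfefacgeabcgd'
  #19 SA[19]=27  'dfefacgeabcgd'
  #20 SA[20]=18  'dgbbcggcbdfefacgeabcgd'
  #21 SA[21]=34  'eabcgd'
  #22 SA[22]=4  'eafaebegegdbgedgbbcggcbdfefacgeabcgd'
  #23 SA[23]=8  'ebegegdbgedgbbcggcbdfefacgeabcgd'
  #24 SA[24]=1  'ecbeafaebegegdbgedgbbcggcbdfefacgeabcgd'
  #25 SA[25]=17  'edgbbcggcbdfefacgeabcgd'
  #26 SA[26]=29  'efacgeabcgd'
  #27 SA[27]=12  'egdbgedgbbcggcbdfefacgeabcgd'
  #28 SA[28]=10  'egegdbgedgbbcggcbdfefacgeabcgd'
  #29 SA[29]=30  'facgeabcgd'
  #30 SA[30]=6  'faebegegdbgedgbbcggcbdfefacgeabcgd'
  #31 SA[31]=28  'fefacgeabcgd'
  #32 SA[32]=19  'gbbcggcbdfefacgeabcgd'
  #33 SA[33]=24  'gcbdfefacgeabcgd'
  #34 SA[34]=38  'gd'
  #35 SA[35]=13  'gdbgedgbbcggcbdfefacgeabcgd'
  #36 SA[36]=33  'geabcgd'
  #37 SA[37]=16  'gedgbbcggcbdfefacgeabcgd'
  #38 SA[38]=11  'gegdbgedgbbcggcbdfefacgeabcgd'
  #39 SA[39]=23  'ggcbdfefacgeabcgd'

[35, 31, 7, 5, 20, 36, 21, 26, 3, 0, 9, 15, 25, 2, 37, 32, 22, 39, 14, 27, 18, 34, 4, 8, 1, 17, 29, 12, 10, 30, 6, 28, 19, 24, 38, 13, 33, 16, 11, 23]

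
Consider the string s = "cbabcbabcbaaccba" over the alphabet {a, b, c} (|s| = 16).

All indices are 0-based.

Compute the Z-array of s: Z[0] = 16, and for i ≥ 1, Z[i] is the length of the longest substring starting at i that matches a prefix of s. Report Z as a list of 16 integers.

[16, 0, 0, 0, 7, 0, 0, 0, 3, 0, 0, 0, 1, 3, 0, 0]

Z[0]=16
i=1: fresh scan; Z[1]=0
i=2: fresh scan; Z[2]=0
i=3: fresh scan; Z[3]=0
i=4: fresh scan; Z[4]=7 grow→box=[4,11)
i=5: min(r-i=6, Z[1]=0)=0; Z[5]=0
i=6: min(r-i=5, Z[2]=0)=0; Z[6]=0
i=7: min(r-i=4, Z[3]=0)=0; Z[7]=0
i=8: min(r-i=3, Z[4]=7)=3; Z[8]=3
i=9: min(r-i=2, Z[5]=0)=0; Z[9]=0
i=10: min(r-i=1, Z[6]=0)=0; Z[10]=0
i=11: fresh scan; Z[11]=0
i=12: fresh scan; Z[12]=1 grow→box=[12,13)
i=13: fresh scan; Z[13]=3 grow→box=[13,16)
i=14: min(r-i=2, Z[1]=0)=0; Z[14]=0
i=15: min(r-i=1, Z[2]=0)=0; Z[15]=0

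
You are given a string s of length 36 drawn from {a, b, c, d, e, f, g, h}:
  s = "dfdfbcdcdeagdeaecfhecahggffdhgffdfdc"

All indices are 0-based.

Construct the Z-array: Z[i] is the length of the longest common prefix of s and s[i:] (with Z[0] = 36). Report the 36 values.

[36, 0, 2, 0, 0, 0, 1, 0, 1, 0, 0, 0, 1, 0, 0, 0, 0, 0, 0, 0, 0, 0, 0, 0, 0, 0, 0, 1, 0, 0, 0, 0, 3, 0, 1, 0]

Z[0]=36
i=1: outside box; Z[1]=0
i=2: outside box; Z[2]=2 grow→box=[2,4)
i=3: min(r-i=1, Z[1]=0)=0; Z[3]=0
i=4: outside box; Z[4]=0
i=5: outside box; Z[5]=0
i=6: outside box; Z[6]=1 grow→box=[6,7)
i=7: outside box; Z[7]=0
i=8: outside box; Z[8]=1 grow→box=[8,9)
i=9: outside box; Z[9]=0
i=10: outside box; Z[10]=0
i=11: outside box; Z[11]=0
i=12: outside box; Z[12]=1 grow→box=[12,13)
i=13: outside box; Z[13]=0
i=14: outside box; Z[14]=0
i=15: outside box; Z[15]=0
i=16: outside box; Z[16]=0
i=17: outside box; Z[17]=0
i=18: outside box; Z[18]=0
i=19: outside box; Z[19]=0
i=20: outside box; Z[20]=0
i=21: outside box; Z[21]=0
i=22: outside box; Z[22]=0
i=23: outside box; Z[23]=0
i=24: outside box; Z[24]=0
i=25: outside box; Z[25]=0
i=26: outside box; Z[26]=0
i=27: outside box; Z[27]=1 grow→box=[27,28)
i=28: outside box; Z[28]=0
i=29: outside box; Z[29]=0
i=30: outside box; Z[30]=0
i=31: outside box; Z[31]=0
i=32: outside box; Z[32]=3 grow→box=[32,35)
i=33: min(r-i=2, Z[1]=0)=0; Z[33]=0
i=34: min(r-i=1, Z[2]=2)=1; Z[34]=1
i=35: outside box; Z[35]=0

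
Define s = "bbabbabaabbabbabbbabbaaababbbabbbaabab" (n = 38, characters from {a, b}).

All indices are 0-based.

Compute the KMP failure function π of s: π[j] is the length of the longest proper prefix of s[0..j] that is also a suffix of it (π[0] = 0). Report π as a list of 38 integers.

π[0] = 0
j=1 s[j]='b': π[1]=1 (border 'b')
j=2 s[j]='a': k: 1→0; π[2]=0 (border '')
j=3 s[j]='b': π[3]=1 (border 'b')
j=4 s[j]='b': π[4]=2 (border 'bb')
j=5 s[j]='a': π[5]=3 (border 'bba')
j=6 s[j]='b': π[6]=4 (border 'bbab')
j=7 s[j]='a': k: 4→1→0; π[7]=0 (border '')
j=8 s[j]='a': π[8]=0 (border '')
j=9 s[j]='b': π[9]=1 (border 'b')
j=10 s[j]='b': π[10]=2 (border 'bb')
j=11 s[j]='a': π[11]=3 (border 'bba')
j=12 s[j]='b': π[12]=4 (border 'bbab')
j=13 s[j]='b': π[13]=5 (border 'bbabb')
j=14 s[j]='a': π[14]=6 (border 'bbabba')
j=15 s[j]='b': π[15]=7 (border 'bbabbab')
j=16 s[j]='b': k: 7→4; π[16]=5 (border 'bbabb')
j=17 s[j]='b': k: 5→2→1; π[17]=2 (border 'bb')
j=18 s[j]='a': π[18]=3 (border 'bba')
j=19 s[j]='b': π[19]=4 (border 'bbab')
j=20 s[j]='b': π[20]=5 (border 'bbabb')
j=21 s[j]='a': π[21]=6 (border 'bbabba')
j=22 s[j]='a': k: 6→3→0; π[22]=0 (border '')
j=23 s[j]='a': π[23]=0 (border '')
j=24 s[j]='b': π[24]=1 (border 'b')
j=25 s[j]='a': k: 1→0; π[25]=0 (border '')
j=26 s[j]='b': π[26]=1 (border 'b')
j=27 s[j]='b': π[27]=2 (border 'bb')
j=28 s[j]='b': k: 2→1; π[28]=2 (border 'bb')
j=29 s[j]='a': π[29]=3 (border 'bba')
j=30 s[j]='b': π[30]=4 (border 'bbab')
j=31 s[j]='b': π[31]=5 (border 'bbabb')
j=32 s[j]='b': k: 5→2→1; π[32]=2 (border 'bb')
j=33 s[j]='a': π[33]=3 (border 'bba')
j=34 s[j]='a': k: 3→0; π[34]=0 (border '')
j=35 s[j]='b': π[35]=1 (border 'b')
j=36 s[j]='a': k: 1→0; π[36]=0 (border '')
j=37 s[j]='b': π[37]=1 (border 'b')

[0, 1, 0, 1, 2, 3, 4, 0, 0, 1, 2, 3, 4, 5, 6, 7, 5, 2, 3, 4, 5, 6, 0, 0, 1, 0, 1, 2, 2, 3, 4, 5, 2, 3, 0, 1, 0, 1]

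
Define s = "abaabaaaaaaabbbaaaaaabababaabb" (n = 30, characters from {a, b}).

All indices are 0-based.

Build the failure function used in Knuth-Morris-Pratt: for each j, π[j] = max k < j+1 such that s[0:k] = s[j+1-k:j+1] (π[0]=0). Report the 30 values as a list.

π[0] = 0
j=1 s[j]='b': π[1]=0 (border '')
j=2 s[j]='a': π[2]=1 (border 'a')
j=3 s[j]='a': k: 1→0; π[3]=1 (border 'a')
j=4 s[j]='b': π[4]=2 (border 'ab')
j=5 s[j]='a': π[5]=3 (border 'aba')
j=6 s[j]='a': π[6]=4 (border 'abaa')
j=7 s[j]='a': k: 4→1→0; π[7]=1 (border 'a')
j=8 s[j]='a': k: 1→0; π[8]=1 (border 'a')
j=9 s[j]='a': k: 1→0; π[9]=1 (border 'a')
j=10 s[j]='a': k: 1→0; π[10]=1 (border 'a')
j=11 s[j]='a': k: 1→0; π[11]=1 (border 'a')
j=12 s[j]='b': π[12]=2 (border 'ab')
j=13 s[j]='b': k: 2→0; π[13]=0 (border '')
j=14 s[j]='b': π[14]=0 (border '')
j=15 s[j]='a': π[15]=1 (border 'a')
j=16 s[j]='a': k: 1→0; π[16]=1 (border 'a')
j=17 s[j]='a': k: 1→0; π[17]=1 (border 'a')
j=18 s[j]='a': k: 1→0; π[18]=1 (border 'a')
j=19 s[j]='a': k: 1→0; π[19]=1 (border 'a')
j=20 s[j]='a': k: 1→0; π[20]=1 (border 'a')
j=21 s[j]='b': π[21]=2 (border 'ab')
j=22 s[j]='a': π[22]=3 (border 'aba')
j=23 s[j]='b': k: 3→1; π[23]=2 (border 'ab')
j=24 s[j]='a': π[24]=3 (border 'aba')
j=25 s[j]='b': k: 3→1; π[25]=2 (border 'ab')
j=26 s[j]='a': π[26]=3 (border 'aba')
j=27 s[j]='a': π[27]=4 (border 'abaa')
j=28 s[j]='b': π[28]=5 (border 'abaab')
j=29 s[j]='b': k: 5→2→0; π[29]=0 (border '')

[0, 0, 1, 1, 2, 3, 4, 1, 1, 1, 1, 1, 2, 0, 0, 1, 1, 1, 1, 1, 1, 2, 3, 2, 3, 2, 3, 4, 5, 0]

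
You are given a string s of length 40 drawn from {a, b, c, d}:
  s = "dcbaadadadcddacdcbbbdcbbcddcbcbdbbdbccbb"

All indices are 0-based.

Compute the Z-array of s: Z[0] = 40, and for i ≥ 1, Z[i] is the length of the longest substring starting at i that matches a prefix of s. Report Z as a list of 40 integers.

Z[0]=40
i=1: i≥r, start 0; Z[1]=0
i=2: i≥r, start 0; Z[2]=0
i=3: i≥r, start 0; Z[3]=0
i=4: i≥r, start 0; Z[4]=0
i=5: i≥r, start 0; Z[5]=1 scan→box=[5,6)
i=6: i≥r, start 0; Z[6]=0
i=7: i≥r, start 0; Z[7]=1 scan→box=[7,8)
i=8: i≥r, start 0; Z[8]=0
i=9: i≥r, start 0; Z[9]=2 scan→box=[9,11)
i=10: min(r-i=1, Z[1]=0)=0; Z[10]=0
i=11: i≥r, start 0; Z[11]=1 scan→box=[11,12)
i=12: i≥r, start 0; Z[12]=1 scan→box=[12,13)
i=13: i≥r, start 0; Z[13]=0
i=14: i≥r, start 0; Z[14]=0
i=15: i≥r, start 0; Z[15]=3 scan→box=[15,18)
i=16: min(r-i=2, Z[1]=0)=0; Z[16]=0
i=17: min(r-i=1, Z[2]=0)=0; Z[17]=0
i=18: i≥r, start 0; Z[18]=0
i=19: i≥r, start 0; Z[19]=0
i=20: i≥r, start 0; Z[20]=3 scan→box=[20,23)
i=21: min(r-i=2, Z[1]=0)=0; Z[21]=0
i=22: min(r-i=1, Z[2]=0)=0; Z[22]=0
i=23: i≥r, start 0; Z[23]=0
i=24: i≥r, start 0; Z[24]=0
i=25: i≥r, start 0; Z[25]=1 scan→box=[25,26)
i=26: i≥r, start 0; Z[26]=3 scan→box=[26,29)
i=27: min(r-i=2, Z[1]=0)=0; Z[27]=0
i=28: min(r-i=1, Z[2]=0)=0; Z[28]=0
i=29: i≥r, start 0; Z[29]=0
i=30: i≥r, start 0; Z[30]=0
i=31: i≥r, start 0; Z[31]=1 scan→box=[31,32)
i=32: i≥r, start 0; Z[32]=0
i=33: i≥r, start 0; Z[33]=0
i=34: i≥r, start 0; Z[34]=1 scan→box=[34,35)
i=35: i≥r, start 0; Z[35]=0
i=36: i≥r, start 0; Z[36]=0
i=37: i≥r, start 0; Z[37]=0
i=38: i≥r, start 0; Z[38]=0
i=39: i≥r, start 0; Z[39]=0

[40, 0, 0, 0, 0, 1, 0, 1, 0, 2, 0, 1, 1, 0, 0, 3, 0, 0, 0, 0, 3, 0, 0, 0, 0, 1, 3, 0, 0, 0, 0, 1, 0, 0, 1, 0, 0, 0, 0, 0]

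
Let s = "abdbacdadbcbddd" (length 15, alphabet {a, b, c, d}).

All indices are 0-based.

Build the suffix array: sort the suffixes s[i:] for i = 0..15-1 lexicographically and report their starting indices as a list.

[0, 4, 7, 3, 9, 1, 11, 10, 5, 14, 6, 2, 8, 13, 12]

rank→(start, suffix):
  0 → (0, 'abdbacdadbcbddd')
  1 → (4, 'acdadbcbddd')
  2 → (7, 'adbcbddd')
  3 → (3, 'bacdadbcbddd')
  4 → (9, 'bcbddd')
  5 → (1, 'bdbacdadbcbddd')
  6 → (11, 'bddd')
  7 → (10, 'cbddd')
  8 → (5, 'cdadbcbddd')
  9 → (14, 'd')
  10 → (6, 'dadbcbddd')
  11 → (2, 'dbacdadbcbddd')
  12 → (8, 'dbcbddd')
  13 → (13, 'dd')
  14 → (12, 'ddd')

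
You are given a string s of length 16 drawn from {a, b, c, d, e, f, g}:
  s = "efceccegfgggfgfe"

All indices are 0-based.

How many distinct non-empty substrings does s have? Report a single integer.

sorted suffixes:
  #0 SA[0]=4  'ccegfgggfgfe'
  #1 SA[1]=2  'ceccegfgggfgfe'
  #2 SA[2]=5  'cegfgggfgfe'
  #3 SA[3]=15  'e'
  #4 SA[4]=3  'eccegfgggfgfe'
  #5 SA[5]=0  'efceccegfgggfgfe'
  #6 SA[6]=6  'egfgggfgfe'
  #7 SA[7]=1  'fceccegfgggfgfe'
  #8 SA[8]=14  'fe'
  #9 SA[9]=12  'fgfe'
  #10 SA[10]=8  'fgggfgfe'
  #11 SA[11]=13  'gfe'
  #12 SA[12]=11  'gfgfe'
  #13 SA[13]=7  'gfgggfgfe'
  #14 SA[14]=10  'ggfgfe'
  #15 SA[15]=9  'gggfgfe'

SA = [4, 2, 5, 15, 3, 0, 6, 1, 14, 12, 8, 13, 11, 7, 10, 9]
[i] adj suffixes → lcp
  [1] 4/2 → 1 ('c')
  [2] 2/5 → 2 ('ce')
  [3] 5/15 → 0 ('')
  [4] 15/3 → 1 ('e')
  [5] 3/0 → 1 ('e')
  [6] 0/6 → 1 ('e')
  [7] 6/1 → 0 ('')
  [8] 1/14 → 1 ('f')
  [9] 14/12 → 1 ('f')
  [10] 12/8 → 2 ('fg')
  [11] 8/13 → 0 ('')
  [12] 13/11 → 2 ('gf')
  [13] 11/7 → 3 ('gfg')
  [14] 7/10 → 1 ('g')
  [15] 10/9 → 2 ('gg')

n(n+1)/2 = 16·17/2 = 136
Σ LCP = 0 + 1 + 2 + 0 + 1 + 1 + 1 + 0 + 1 + 1 + 2 + 0 + 2 + 3 + 1 + 2 = 18
distinct = 136 − 18 = 118

118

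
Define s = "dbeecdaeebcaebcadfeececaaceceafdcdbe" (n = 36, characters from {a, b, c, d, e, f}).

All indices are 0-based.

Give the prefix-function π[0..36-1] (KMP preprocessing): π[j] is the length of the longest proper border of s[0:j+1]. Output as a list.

[0, 0, 0, 0, 0, 1, 0, 0, 0, 0, 0, 0, 0, 0, 0, 0, 1, 0, 0, 0, 0, 0, 0, 0, 0, 0, 0, 0, 0, 0, 0, 1, 0, 1, 2, 3]

π[0] = 0
j=1 s[j]='b': π[1]=0 (border '')
j=2 s[j]='e': π[2]=0 (border '')
j=3 s[j]='e': π[3]=0 (border '')
j=4 s[j]='c': π[4]=0 (border '')
j=5 s[j]='d': π[5]=1 (border 'd')
j=6 s[j]='a': k: 1→0; π[6]=0 (border '')
j=7 s[j]='e': π[7]=0 (border '')
j=8 s[j]='e': π[8]=0 (border '')
j=9 s[j]='b': π[9]=0 (border '')
j=10 s[j]='c': π[10]=0 (border '')
j=11 s[j]='a': π[11]=0 (border '')
j=12 s[j]='e': π[12]=0 (border '')
j=13 s[j]='b': π[13]=0 (border '')
j=14 s[j]='c': π[14]=0 (border '')
j=15 s[j]='a': π[15]=0 (border '')
j=16 s[j]='d': π[16]=1 (border 'd')
j=17 s[j]='f': k: 1→0; π[17]=0 (border '')
j=18 s[j]='e': π[18]=0 (border '')
j=19 s[j]='e': π[19]=0 (border '')
j=20 s[j]='c': π[20]=0 (border '')
j=21 s[j]='e': π[21]=0 (border '')
j=22 s[j]='c': π[22]=0 (border '')
j=23 s[j]='a': π[23]=0 (border '')
j=24 s[j]='a': π[24]=0 (border '')
j=25 s[j]='c': π[25]=0 (border '')
j=26 s[j]='e': π[26]=0 (border '')
j=27 s[j]='c': π[27]=0 (border '')
j=28 s[j]='e': π[28]=0 (border '')
j=29 s[j]='a': π[29]=0 (border '')
j=30 s[j]='f': π[30]=0 (border '')
j=31 s[j]='d': π[31]=1 (border 'd')
j=32 s[j]='c': k: 1→0; π[32]=0 (border '')
j=33 s[j]='d': π[33]=1 (border 'd')
j=34 s[j]='b': π[34]=2 (border 'db')
j=35 s[j]='e': π[35]=3 (border 'dbe')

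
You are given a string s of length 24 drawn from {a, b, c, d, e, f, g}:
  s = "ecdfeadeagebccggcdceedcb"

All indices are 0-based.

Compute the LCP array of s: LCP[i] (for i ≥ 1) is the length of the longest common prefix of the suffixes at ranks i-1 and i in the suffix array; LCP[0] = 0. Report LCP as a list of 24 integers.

[0, 1, 0, 1, 0, 1, 1, 2, 1, 1, 0, 2, 1, 1, 0, 2, 1, 1, 1, 1, 0, 0, 1, 1]

sorted suffixes:
  #0 SA[0]=5  'adeagebccggcdceedcb'
  #1 SA[1]=8  'agebccggcdceedcb'
  #2 SA[2]=23  'b'
  #3 SA[3]=11  'bccggcdceedcb'
  #4 SA[4]=22  'cb'
  #5 SA[5]=12  'ccggcdceedcb'
  #6 SA[6]=16  'cdceedcb'
  #7 SA[7]=1  'cdfeadeagebccggcdceedcb'
  #8 SA[8]=18  'ceedcb'
  #9 SA[9]=13  'cggcdceedcb'
  #10 SA[10]=21  'dcb'
  #11 SA[11]=17  'dceedcb'
  #12 SA[12]=6  'deagebccggcdceedcb'
  #13 SA[13]=2  'dfeadeagebccggcdceedcb'
  #14 SA[14]=4  'eadeagebccggcdceedcb'
  #15 SA[15]=7  'eagebccggcdceedcb'
  #16 SA[16]=10  'ebccggcdceedcb'
  #17 SA[17]=0  'ecdfeadeagebccggcdceedcb'
  #18 SA[18]=20  'edcb'
  #19 SA[19]=19  'eedcb'
  #20 SA[20]=3  'feadeagebccggcdceedcb'
  #21 SA[21]=15  'gcdceedcb'
  #22 SA[22]=9  'gebccggcdceedcb'
  #23 SA[23]=14  'ggcdceedcb'

SA = [5, 8, 23, 11, 22, 12, 16, 1, 18, 13, 21, 17, 6, 2, 4, 7, 10, 0, 20, 19, 3, 15, 9, 14]
i: (SA[i-1],SA[i]) lcp shared
  1: (5,8) 1 'a'
  2: (8,23) 0 ''
  3: (23,11) 1 'b'
  4: (11,22) 0 ''
  5: (22,12) 1 'c'
  6: (12,16) 1 'c'
  7: (16,1) 2 'cd'
  8: (1,18) 1 'c'
  9: (18,13) 1 'c'
  10: (13,21) 0 ''
  11: (21,17) 2 'dc'
  12: (17,6) 1 'd'
  13: (6,2) 1 'd'
  14: (2,4) 0 ''
  15: (4,7) 2 'ea'
  16: (7,10) 1 'e'
  17: (10,0) 1 'e'
  18: (0,20) 1 'e'
  19: (20,19) 1 'e'
  20: (19,3) 0 ''
  21: (3,15) 0 ''
  22: (15,9) 1 'g'
  23: (9,14) 1 'g'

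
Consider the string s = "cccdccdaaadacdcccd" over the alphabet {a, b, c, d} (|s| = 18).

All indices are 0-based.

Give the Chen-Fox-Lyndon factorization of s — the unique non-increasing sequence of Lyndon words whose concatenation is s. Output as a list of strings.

emit factor 1: 'cccdccd' (i=0, period=7)
emit factor 2: 'aaadacdcccd' (i=7, period=11)

["cccdccd", "aaadacdcccd"]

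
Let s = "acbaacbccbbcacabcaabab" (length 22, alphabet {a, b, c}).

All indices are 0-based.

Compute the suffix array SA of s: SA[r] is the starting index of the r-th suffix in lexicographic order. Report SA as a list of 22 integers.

[17, 3, 20, 18, 14, 12, 0, 4, 21, 2, 19, 9, 15, 10, 6, 16, 13, 11, 1, 8, 5, 7]

sorted suffixes:
  #0 SA[0]=17  'aabab'
  #1 SA[1]=3  'aacbccbbcacabcaabab'
  #2 SA[2]=20  'ab'
  #3 SA[3]=18  'abab'
  #4 SA[4]=14  'abcaabab'
  #5 SA[5]=12  'acabcaabab'
  #6 SA[6]=0  'acbaacbccbbcacabcaabab'
  #7 SA[7]=4  'acbccbbcacabcaabab'
  #8 SA[8]=21  'b'
  #9 SA[9]=2  'baacbccbbcacabcaabab'
  #10 SA[10]=19  'bab'
  #11 SA[11]=9  'bbcacabcaabab'
  #12 SA[12]=15  'bcaabab'
  #13 SA[13]=10  'bcacabcaabab'
  #14 SA[14]=6  'bccbbcacabcaabab'
  #15 SA[15]=16  'caabab'
  #16 SA[16]=13  'cabcaabab'
  #17 SA[17]=11  'cacabcaabab'
  #18 SA[18]=1  'cbaacbccbbcacabcaabab'
  #19 SA[19]=8  'cbbcacabcaabab'
  #20 SA[20]=5  'cbccbbcacabcaabab'
  #21 SA[21]=7  'ccbbcacabcaabab'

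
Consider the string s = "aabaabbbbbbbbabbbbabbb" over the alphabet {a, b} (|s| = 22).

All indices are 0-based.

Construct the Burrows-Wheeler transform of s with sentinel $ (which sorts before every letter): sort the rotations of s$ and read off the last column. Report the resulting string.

rank  rotation                 last
    0  $aabaabbbbbbbbabbbbabbb  b
    1  aabaabbbbbbbbabbbbabbb$  $
    2  aabbbbbbbbabbbbabbb$aab  b
    3  abaabbbbbbbbabbbbabbb$a  a
    4  abbb$aabaabbbbbbbbabbbb  b
    5  abbbbabbb$aabaabbbbbbbb  b
    6  abbbbbbbbabbbbabbb$aaba  a
    7  b$aabaabbbbbbbbabbbbabb  b
    8  baabbbbbbbbabbbbabbb$aa  a
    9  babbb$aabaabbbbbbbbabbb  b
   10  babbbbabbb$aabaabbbbbbb  b
   11  bb$aabaabbbbbbbbabbbbab  b
   12  bbabbb$aabaabbbbbbbbabb  b
   13  bbabbbbabbb$aabaabbbbbb  b
   14  bbb$aabaabbbbbbbbabbbba  a
   15  bbbabbb$aabaabbbbbbbbab  b
   16  bbbabbbbabbb$aabaabbbbb  b
   17  bbbbabbb$aabaabbbbbbbba  a
   18  bbbbabbbbabbb$aabaabbbb  b
   19  bbbbbabbbbabbb$aabaabbb  b
   20  bbbbbbabbbbabbb$aabaabb  b
   21  bbbbbbbabbbbabbb$aabaab  b
   22  bbbbbbbbabbbbabbb$aabaa  a

b$babbababbbbbabbabbbba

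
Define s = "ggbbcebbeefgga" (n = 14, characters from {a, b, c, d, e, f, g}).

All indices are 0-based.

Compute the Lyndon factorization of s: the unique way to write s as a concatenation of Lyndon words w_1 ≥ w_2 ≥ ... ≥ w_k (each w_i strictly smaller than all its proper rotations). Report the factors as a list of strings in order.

["g", "g", "bbcebbeefgg", "a"]

emit factor 1: 'g' (i=0, period=1)
emit factor 2: 'g' (i=1, period=1)
emit factor 3: 'bbcebbeefgg' (i=2, period=11)
emit factor 4: 'a' (i=13, period=1)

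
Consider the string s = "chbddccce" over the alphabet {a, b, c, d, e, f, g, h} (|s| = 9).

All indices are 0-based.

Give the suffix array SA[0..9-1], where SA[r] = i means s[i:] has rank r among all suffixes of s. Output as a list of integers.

[2, 5, 6, 7, 0, 4, 3, 8, 1]

sorted suffixes:
  #0 SA[0]=2  'bddccce'
  #1 SA[1]=5  'ccce'
  #2 SA[2]=6  'cce'
  #3 SA[3]=7  'ce'
  #4 SA[4]=0  'chbddccce'
  #5 SA[5]=4  'dccce'
  #6 SA[6]=3  'ddccce'
  #7 SA[7]=8  'e'
  #8 SA[8]=1  'hbddccce'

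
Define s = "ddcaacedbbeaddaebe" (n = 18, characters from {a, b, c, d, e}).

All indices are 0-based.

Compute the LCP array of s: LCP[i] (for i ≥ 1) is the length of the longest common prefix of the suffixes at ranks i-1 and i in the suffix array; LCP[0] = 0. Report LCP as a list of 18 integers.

rank→(start, suffix):
  0 → (3, 'aacedbbeaddaebe')
  1 → (4, 'acedbbeaddaebe')
  2 → (11, 'addaebe')
  3 → (14, 'aebe')
  4 → (8, 'bbeaddaebe')
  5 → (16, 'be')
  6 → (9, 'beaddaebe')
  7 → (2, 'caacedbbeaddaebe')
  8 → (5, 'cedbbeaddaebe')
  9 → (13, 'daebe')
  10 → (7, 'dbbeaddaebe')
  11 → (1, 'dcaacedbbeaddaebe')
  12 → (12, 'ddaebe')
  13 → (0, 'ddcaacedbbeaddaebe')
  14 → (17, 'e')
  15 → (10, 'eaddaebe')
  16 → (15, 'ebe')
  17 → (6, 'edbbeaddaebe')

SA = [3, 4, 11, 14, 8, 16, 9, 2, 5, 13, 7, 1, 12, 0, 17, 10, 15, 6]
i: (SA[i-1],SA[i]) lcp shared
  1: (3,4) 1 'a'
  2: (4,11) 1 'a'
  3: (11,14) 1 'a'
  4: (14,8) 0 ''
  5: (8,16) 1 'b'
  6: (16,9) 2 'be'
  7: (9,2) 0 ''
  8: (2,5) 1 'c'
  9: (5,13) 0 ''
  10: (13,7) 1 'd'
  11: (7,1) 1 'd'
  12: (1,12) 1 'd'
  13: (12,0) 2 'dd'
  14: (0,17) 0 ''
  15: (17,10) 1 'e'
  16: (10,15) 1 'e'
  17: (15,6) 1 'e'

[0, 1, 1, 1, 0, 1, 2, 0, 1, 0, 1, 1, 1, 2, 0, 1, 1, 1]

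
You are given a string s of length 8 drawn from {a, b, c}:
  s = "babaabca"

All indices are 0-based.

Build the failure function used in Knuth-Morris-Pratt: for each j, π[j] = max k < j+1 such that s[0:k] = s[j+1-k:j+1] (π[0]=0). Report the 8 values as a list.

π[0] = 0
j=1 s[j]='a': π[1]=0 (border '')
j=2 s[j]='b': π[2]=1 (border 'b')
j=3 s[j]='a': π[3]=2 (border 'ba')
j=4 s[j]='a': k: 2→0; π[4]=0 (border '')
j=5 s[j]='b': π[5]=1 (border 'b')
j=6 s[j]='c': k: 1→0; π[6]=0 (border '')
j=7 s[j]='a': π[7]=0 (border '')

[0, 0, 1, 2, 0, 1, 0, 0]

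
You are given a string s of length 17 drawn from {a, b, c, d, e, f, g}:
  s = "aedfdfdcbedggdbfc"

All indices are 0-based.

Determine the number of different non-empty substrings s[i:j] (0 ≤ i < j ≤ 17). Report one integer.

139

rank | idx | suffix
   0 |   0 | aedfdfdcbedggdbfc
   1 |   8 | bedggdbfc
   2 |  14 | bfc
   3 |  16 | c
   4 |   7 | cbedggdbfc
   5 |  13 | dbfc
   6 |   6 | dcbedggdbfc
   7 |   4 | dfdcbedggdbfc
   8 |   2 | dfdfdcbedggdbfc
   9 |  10 | dggdbfc
  10 |   1 | edfdfdcbedggdbfc
  11 |   9 | edggdbfc
  12 |  15 | fc
  13 |   5 | fdcbedggdbfc
  14 |   3 | fdfdcbedggdbfc
  15 |  12 | gdbfc
  16 |  11 | ggdbfc

SA = [0, 8, 14, 16, 7, 13, 6, 4, 2, 10, 1, 9, 15, 5, 3, 12, 11]
rank  pair      lcp
   1  s[0:],s[8:]  0  ''
   2  s[8:],s[14:]  1  'b'
   3  s[14:],s[16:]  0  ''
   4  s[16:],s[7:]  1  'c'
   5  s[7:],s[13:]  0  ''
   6  s[13:],s[6:]  1  'd'
   7  s[6:],s[4:]  1  'd'
   8  s[4:],s[2:]  3  'dfd'
   9  s[2:],s[10:]  1  'd'
  10  s[10:],s[1:]  0  ''
  11  s[1:],s[9:]  2  'ed'
  12  s[9:],s[15:]  0  ''
  13  s[15:],s[5:]  1  'f'
  14  s[5:],s[3:]  2  'fd'
  15  s[3:],s[12:]  0  ''
  16  s[12:],s[11:]  1  'g'

n(n+1)/2 = 17·18/2 = 153
Σ LCP = 0 + 0 + 1 + 0 + 1 + 0 + 1 + 1 + 3 + 1 + 0 + 2 + 0 + 1 + 2 + 0 + 1 = 14
distinct = 153 − 14 = 139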